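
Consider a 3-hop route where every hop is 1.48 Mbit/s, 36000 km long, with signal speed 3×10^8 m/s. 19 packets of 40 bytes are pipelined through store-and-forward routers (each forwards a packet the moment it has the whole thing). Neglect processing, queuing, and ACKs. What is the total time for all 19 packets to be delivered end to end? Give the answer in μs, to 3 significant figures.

365000 μs

Per-hop transmission t_tx = L/R = 320/1480000 = 216.216 μs.
Per-hop propagation t_prop = 36000000/300000000 = 120000 μs.
Pipeline fill: first packet needs 3·t_tx to clear all hops; remaining 18 packets each add one t_tx.
Total = (3+19-1)·t_tx + 3·t_prop = 21·216.216 + 3·120000 = 365000 μs.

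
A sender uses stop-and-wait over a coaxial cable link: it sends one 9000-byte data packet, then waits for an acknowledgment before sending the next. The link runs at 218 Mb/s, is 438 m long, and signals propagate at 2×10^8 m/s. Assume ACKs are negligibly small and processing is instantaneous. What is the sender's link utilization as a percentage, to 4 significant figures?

98.69 %

t_tx = L/R = 72000/218000000 = 0.000330275 s.
t_prop = 438/200000000 = 2.19e-06 s; RTT = 4.38e-06 s.
Cycle = t_tx + RTT = 0.000334655 s.
Utilization = t_tx / cycle = 0.000330275/0.000334655 = 98.69 %.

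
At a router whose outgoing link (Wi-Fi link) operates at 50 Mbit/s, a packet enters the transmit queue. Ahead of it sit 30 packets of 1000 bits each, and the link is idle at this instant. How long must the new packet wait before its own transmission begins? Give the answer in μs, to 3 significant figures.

Each queued packet: L/R = 1000/50000000 = 20 μs.
30 queued → 600 μs.
Queuing delay = 600 μs.

600 μs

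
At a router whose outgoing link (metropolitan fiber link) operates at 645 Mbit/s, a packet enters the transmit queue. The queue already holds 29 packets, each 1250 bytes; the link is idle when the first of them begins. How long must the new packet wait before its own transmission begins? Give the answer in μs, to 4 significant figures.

Each queued packet: L/R = 10000/645000000 = 15.5039 μs.
29 queued → 449.612 μs.
Queuing delay = 449.6 μs.

449.6 μs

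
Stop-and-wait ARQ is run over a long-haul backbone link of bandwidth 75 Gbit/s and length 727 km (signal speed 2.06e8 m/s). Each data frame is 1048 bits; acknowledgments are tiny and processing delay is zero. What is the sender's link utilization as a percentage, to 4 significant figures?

0.0001980 %

t_tx = L/R = 1048/75000000000 = 1.39733e-08 s.
t_prop = 727000/206000000 = 0.00352913 s; RTT = 0.00705825 s.
Cycle = t_tx + RTT = 0.00705827 s.
Utilization = t_tx / cycle = 1.39733e-08/0.00705827 = 0.0001980 %.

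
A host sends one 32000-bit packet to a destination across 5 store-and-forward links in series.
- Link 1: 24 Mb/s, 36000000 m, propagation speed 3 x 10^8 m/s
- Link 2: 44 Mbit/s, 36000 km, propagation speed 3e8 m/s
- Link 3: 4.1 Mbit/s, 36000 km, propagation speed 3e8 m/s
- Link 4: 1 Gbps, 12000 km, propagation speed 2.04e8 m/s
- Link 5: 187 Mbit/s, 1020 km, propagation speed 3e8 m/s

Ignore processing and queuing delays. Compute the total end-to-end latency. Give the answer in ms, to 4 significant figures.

432.3 ms

Transmission delays (L/R per hop): 1.33333, 0.727273, 7.80488, 0.032, 0.171123 ms; sum = 10.0686 ms.
Propagation delays (d/s per hop): 120, 120, 120, 58.8235, 3.4 ms; sum = 422.224 ms.
End-to-end = 432.3 ms.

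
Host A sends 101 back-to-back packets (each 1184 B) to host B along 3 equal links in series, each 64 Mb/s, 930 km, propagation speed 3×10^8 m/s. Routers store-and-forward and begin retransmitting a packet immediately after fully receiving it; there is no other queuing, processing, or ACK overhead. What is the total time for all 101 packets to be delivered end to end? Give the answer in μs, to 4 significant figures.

24540 μs

Per-hop transmission t_tx = L/R = 9472/64000000 = 148 μs.
Per-hop propagation t_prop = 930000/300000000 = 3100 μs.
Pipeline fill: first packet needs 3·t_tx to clear all hops; remaining 100 packets each add one t_tx.
Total = (3+101-1)·t_tx + 3·t_prop = 103·148 + 3·3100 = 24540 μs.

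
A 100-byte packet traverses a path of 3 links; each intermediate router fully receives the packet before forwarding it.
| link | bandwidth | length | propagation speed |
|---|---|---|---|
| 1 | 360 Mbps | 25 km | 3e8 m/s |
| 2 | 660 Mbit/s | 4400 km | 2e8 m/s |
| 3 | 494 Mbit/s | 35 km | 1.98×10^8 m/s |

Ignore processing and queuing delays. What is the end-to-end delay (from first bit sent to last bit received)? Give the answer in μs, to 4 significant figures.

22270 μs

L = 100 × 8 = 800 bits.
Transmission delays (L/R per hop): 2.22222, 1.21212, 1.61943 μs; sum = 5.05378 μs.
Propagation delays (d/s per hop): 83.3333, 22000, 176.768 μs; sum = 22260.1 μs.
End-to-end = 22270 μs.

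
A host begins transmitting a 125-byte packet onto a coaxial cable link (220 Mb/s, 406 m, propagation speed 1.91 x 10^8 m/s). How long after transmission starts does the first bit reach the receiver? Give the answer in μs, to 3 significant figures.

2.13 μs

First bit experiences only propagation delay: d/s = 406/191000000 = 2.13 μs.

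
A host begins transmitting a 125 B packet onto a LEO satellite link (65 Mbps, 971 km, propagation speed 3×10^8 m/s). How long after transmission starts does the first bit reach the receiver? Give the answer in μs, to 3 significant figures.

3240 μs

First bit experiences only propagation delay: d/s = 971000/300000000 = 3240 μs.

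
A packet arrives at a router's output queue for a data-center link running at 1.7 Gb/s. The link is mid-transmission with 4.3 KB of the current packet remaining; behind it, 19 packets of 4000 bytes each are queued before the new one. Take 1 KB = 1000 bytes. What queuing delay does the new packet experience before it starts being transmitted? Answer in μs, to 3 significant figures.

Each queued packet: L/R = 32000/1700000000 = 18.8235 μs.
19 queued → 357.647 μs.
Plus remaining 34400 bits of current packet: 20.2353 μs.
Queuing delay = 378 μs.

378 μs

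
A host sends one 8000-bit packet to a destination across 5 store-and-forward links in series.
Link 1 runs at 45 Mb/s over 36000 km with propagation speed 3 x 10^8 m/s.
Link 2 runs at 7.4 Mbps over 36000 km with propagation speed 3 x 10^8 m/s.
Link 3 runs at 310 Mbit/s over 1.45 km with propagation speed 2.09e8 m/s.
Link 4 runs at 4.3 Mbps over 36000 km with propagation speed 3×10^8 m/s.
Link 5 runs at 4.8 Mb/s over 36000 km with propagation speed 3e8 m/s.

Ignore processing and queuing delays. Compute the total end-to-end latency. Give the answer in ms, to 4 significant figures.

Transmission delays (L/R per hop): 0.177778, 1.08108, 0.0258065, 1.86047, 1.66667 ms; sum = 4.8118 ms.
Propagation delays (d/s per hop): 120, 120, 0.0069378, 120, 120 ms; sum = 480.007 ms.
End-to-end = 484.8 ms.

484.8 ms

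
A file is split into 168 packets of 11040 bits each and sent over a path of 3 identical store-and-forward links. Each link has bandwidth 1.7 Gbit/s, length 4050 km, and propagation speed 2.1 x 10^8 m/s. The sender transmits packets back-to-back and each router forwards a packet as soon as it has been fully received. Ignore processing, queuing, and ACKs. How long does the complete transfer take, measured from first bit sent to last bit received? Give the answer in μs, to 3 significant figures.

59000 μs

Per-hop transmission t_tx = L/R = 11040/1700000000 = 6.49412 μs.
Per-hop propagation t_prop = 4050000/210000000 = 19285.7 μs.
Pipeline fill: first packet needs 3·t_tx to clear all hops; remaining 167 packets each add one t_tx.
Total = (3+168-1)·t_tx + 3·t_prop = 170·6.49412 + 3·19285.7 = 59000 μs.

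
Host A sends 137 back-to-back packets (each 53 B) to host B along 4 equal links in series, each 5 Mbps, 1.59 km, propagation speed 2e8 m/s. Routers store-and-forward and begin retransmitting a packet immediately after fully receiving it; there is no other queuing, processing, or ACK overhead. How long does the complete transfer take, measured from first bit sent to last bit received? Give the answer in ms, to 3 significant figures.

11.9 ms

Per-hop transmission t_tx = L/R = 424/5000000 = 0.0848 ms.
Per-hop propagation t_prop = 1590/200000000 = 0.00795 ms.
Pipeline fill: first packet needs 4·t_tx to clear all hops; remaining 136 packets each add one t_tx.
Total = (4+137-1)·t_tx + 4·t_prop = 140·0.0848 + 4·0.00795 = 11.9 ms.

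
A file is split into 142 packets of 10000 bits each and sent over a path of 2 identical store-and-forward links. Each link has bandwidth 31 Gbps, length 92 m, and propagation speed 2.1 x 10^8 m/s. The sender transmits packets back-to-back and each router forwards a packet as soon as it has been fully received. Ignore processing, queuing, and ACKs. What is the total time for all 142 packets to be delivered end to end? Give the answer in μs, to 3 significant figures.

Per-hop transmission t_tx = L/R = 10000/31000000000 = 0.322581 μs.
Per-hop propagation t_prop = 92/210000000 = 0.438095 μs.
Pipeline fill: first packet needs 2·t_tx to clear all hops; remaining 141 packets each add one t_tx.
Total = (2+142-1)·t_tx + 2·t_prop = 143·0.322581 + 2·0.438095 = 47.0 μs.

47.0 μs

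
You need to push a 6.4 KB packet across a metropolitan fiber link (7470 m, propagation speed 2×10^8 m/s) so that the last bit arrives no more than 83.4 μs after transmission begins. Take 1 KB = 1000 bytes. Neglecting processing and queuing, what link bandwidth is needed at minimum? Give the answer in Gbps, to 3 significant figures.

1.11 Gbps

L = 51200 bits.
Propagation delay = 7470 / 200000000 = 37.35 μs.
Transmission budget = 83.4 − 37.35 = 46.05 μs.
R ≥ L / t_tx = 51200 bits / 4.605e-05 s = 1.11 Gbps.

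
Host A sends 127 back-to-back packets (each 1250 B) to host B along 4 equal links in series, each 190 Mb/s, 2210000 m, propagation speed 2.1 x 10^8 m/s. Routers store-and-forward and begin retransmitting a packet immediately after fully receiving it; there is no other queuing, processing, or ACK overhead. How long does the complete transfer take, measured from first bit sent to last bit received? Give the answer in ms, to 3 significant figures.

48.9 ms

Per-hop transmission t_tx = L/R = 10000/190000000 = 0.0526316 ms.
Per-hop propagation t_prop = 2210000/210000000 = 10.5238 ms.
Pipeline fill: first packet needs 4·t_tx to clear all hops; remaining 126 packets each add one t_tx.
Total = (4+127-1)·t_tx + 4·t_prop = 130·0.0526316 + 4·10.5238 = 48.9 ms.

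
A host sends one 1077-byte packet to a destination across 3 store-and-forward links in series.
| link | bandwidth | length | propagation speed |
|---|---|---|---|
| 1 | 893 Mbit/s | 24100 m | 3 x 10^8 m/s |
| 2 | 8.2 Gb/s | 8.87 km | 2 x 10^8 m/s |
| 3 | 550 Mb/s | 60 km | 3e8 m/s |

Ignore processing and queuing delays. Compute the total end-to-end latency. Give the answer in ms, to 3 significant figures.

L = 1077 × 8 = 8616 bits.
Transmission delays (L/R per hop): 0.00964838, 0.00105073, 0.0156655 ms; sum = 0.0263646 ms.
Propagation delays (d/s per hop): 0.0803333, 0.04435, 0.2 ms; sum = 0.324683 ms.
End-to-end = 0.351 ms.

0.351 ms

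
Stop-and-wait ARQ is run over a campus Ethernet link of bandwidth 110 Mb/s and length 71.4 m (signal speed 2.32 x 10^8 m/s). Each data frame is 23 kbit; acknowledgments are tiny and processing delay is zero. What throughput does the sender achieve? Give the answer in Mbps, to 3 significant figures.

110 Mbps

t_tx = L/R = 23000/110000000 = 0.000209091 s.
t_prop = 71.4/2.32e+08 = 3.07759e-07 s; RTT = 6.15517e-07 s.
Cycle = t_tx + RTT = 0.000209706 s.
Throughput = L / cycle = 23000 / 0.000209706 = 110 Mbps.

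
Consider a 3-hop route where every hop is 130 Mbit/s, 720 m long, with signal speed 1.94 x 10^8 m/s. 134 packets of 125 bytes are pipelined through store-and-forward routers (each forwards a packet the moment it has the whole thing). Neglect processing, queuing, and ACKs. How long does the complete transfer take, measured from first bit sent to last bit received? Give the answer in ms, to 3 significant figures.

1.06 ms

Per-hop transmission t_tx = L/R = 1000/130000000 = 0.00769231 ms.
Per-hop propagation t_prop = 720/194000000 = 0.00371134 ms.
Pipeline fill: first packet needs 3·t_tx to clear all hops; remaining 133 packets each add one t_tx.
Total = (3+134-1)·t_tx + 3·t_prop = 136·0.00769231 + 3·0.00371134 = 1.06 ms.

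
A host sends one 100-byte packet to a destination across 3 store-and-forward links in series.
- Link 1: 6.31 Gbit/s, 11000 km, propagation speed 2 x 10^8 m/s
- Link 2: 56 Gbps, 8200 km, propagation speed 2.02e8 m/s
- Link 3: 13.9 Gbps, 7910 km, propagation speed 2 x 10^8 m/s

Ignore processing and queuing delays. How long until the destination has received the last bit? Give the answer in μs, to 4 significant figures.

L = 100 × 8 = 800 bits.
Transmission delays (L/R per hop): 0.126783, 0.0142857, 0.057554 μs; sum = 0.198623 μs.
Propagation delays (d/s per hop): 55000, 40594.1, 39550 μs; sum = 135144 μs.
End-to-end = 135100 μs.

135100 μs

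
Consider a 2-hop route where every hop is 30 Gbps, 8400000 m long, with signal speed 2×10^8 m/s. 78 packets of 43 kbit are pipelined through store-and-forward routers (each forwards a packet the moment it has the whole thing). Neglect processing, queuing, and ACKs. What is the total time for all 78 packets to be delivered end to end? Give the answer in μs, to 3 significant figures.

Per-hop transmission t_tx = L/R = 43000/30000000000 = 1.43333 μs.
Per-hop propagation t_prop = 8400000/200000000 = 42000 μs.
Pipeline fill: first packet needs 2·t_tx to clear all hops; remaining 77 packets each add one t_tx.
Total = (2+78-1)·t_tx + 2·t_prop = 79·1.43333 + 2·42000 = 84100 μs.

84100 μs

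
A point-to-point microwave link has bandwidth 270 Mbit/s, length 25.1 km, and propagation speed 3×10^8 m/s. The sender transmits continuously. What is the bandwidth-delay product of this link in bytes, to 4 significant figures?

Propagation delay = 25100 / 300000000 = 8.36667e-05 s.
BDP = R × t_prop = 270000000 × 8.36667e-05 = 22590 bits.
In bytes: 22590/8 = 2824 bytes.

2824 bytes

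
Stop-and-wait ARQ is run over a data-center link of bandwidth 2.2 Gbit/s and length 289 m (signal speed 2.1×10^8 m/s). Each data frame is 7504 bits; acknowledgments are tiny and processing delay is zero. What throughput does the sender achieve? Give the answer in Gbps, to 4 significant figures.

t_tx = L/R = 7504/2200000000 = 3.41091e-06 s.
t_prop = 289/210000000 = 1.37619e-06 s; RTT = 2.75238e-06 s.
Cycle = t_tx + RTT = 6.16329e-06 s.
Throughput = L / cycle = 7504 / 6.16329e-06 = 1.218 Gbps.

1.218 Gbps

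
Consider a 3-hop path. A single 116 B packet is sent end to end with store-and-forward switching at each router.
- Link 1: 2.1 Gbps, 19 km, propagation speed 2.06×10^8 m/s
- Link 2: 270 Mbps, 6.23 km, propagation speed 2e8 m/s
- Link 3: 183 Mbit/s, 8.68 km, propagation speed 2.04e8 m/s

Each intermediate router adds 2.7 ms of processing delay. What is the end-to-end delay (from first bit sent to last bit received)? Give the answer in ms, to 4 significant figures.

5.575 ms

L = 116 × 8 = 928 bits.
Transmission delays (L/R per hop): 0.000441905, 0.00343704, 0.00507104 ms; sum = 0.00894998 ms.
Propagation delays (d/s per hop): 0.092233, 0.03115, 0.042549 ms; sum = 0.165932 ms.
Processing at 2 router(s): 2 × 2.7 ms = 5.4 ms.
End-to-end = 5.575 ms.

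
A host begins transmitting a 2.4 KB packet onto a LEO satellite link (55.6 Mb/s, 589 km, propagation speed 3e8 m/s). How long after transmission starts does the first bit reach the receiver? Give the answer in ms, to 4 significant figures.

1.963 ms

First bit experiences only propagation delay: d/s = 589000/300000000 = 1.963 ms.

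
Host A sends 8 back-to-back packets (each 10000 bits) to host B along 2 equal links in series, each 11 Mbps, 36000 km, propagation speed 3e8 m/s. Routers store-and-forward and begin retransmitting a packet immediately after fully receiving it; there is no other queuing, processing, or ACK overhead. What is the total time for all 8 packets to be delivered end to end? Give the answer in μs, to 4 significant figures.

Per-hop transmission t_tx = L/R = 10000/11000000 = 909.091 μs.
Per-hop propagation t_prop = 36000000/300000000 = 120000 μs.
Pipeline fill: first packet needs 2·t_tx to clear all hops; remaining 7 packets each add one t_tx.
Total = (2+8-1)·t_tx + 2·t_prop = 9·909.091 + 2·120000 = 248200 μs.

248200 μs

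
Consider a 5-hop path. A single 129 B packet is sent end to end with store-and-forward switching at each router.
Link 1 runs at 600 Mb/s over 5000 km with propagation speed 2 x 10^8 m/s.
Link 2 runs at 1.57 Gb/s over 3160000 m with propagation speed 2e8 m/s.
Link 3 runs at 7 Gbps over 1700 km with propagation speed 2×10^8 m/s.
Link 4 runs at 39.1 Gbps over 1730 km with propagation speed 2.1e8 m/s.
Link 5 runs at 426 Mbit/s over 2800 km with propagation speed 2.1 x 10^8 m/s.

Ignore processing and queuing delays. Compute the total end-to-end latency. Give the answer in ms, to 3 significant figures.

L = 129 × 8 = 1032 bits.
Transmission delays (L/R per hop): 0.00172, 0.000657325, 0.000147429, 2.63939e-05, 0.00242254 ms; sum = 0.00497368 ms.
Propagation delays (d/s per hop): 25, 15.8, 8.5, 8.2381, 13.3333 ms; sum = 70.8714 ms.
End-to-end = 70.9 ms.

70.9 ms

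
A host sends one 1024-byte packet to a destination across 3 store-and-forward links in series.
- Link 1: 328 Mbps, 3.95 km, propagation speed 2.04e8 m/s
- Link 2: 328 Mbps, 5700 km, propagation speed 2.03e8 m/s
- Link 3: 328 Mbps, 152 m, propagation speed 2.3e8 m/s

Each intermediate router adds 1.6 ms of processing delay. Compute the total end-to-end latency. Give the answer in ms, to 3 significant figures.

31.4 ms

L = 1024 × 8 = 8192 bits.
Transmission delay per hop = L/R = 8192/328000000 = 0.0249756 ms; 3 hops → 0.0749268 ms.
Propagation delays (d/s per hop): 0.0193627, 28.0788, 0.00066087 ms; sum = 28.0988 ms.
Processing at 2 router(s): 2 × 1.6 ms = 3.2 ms.
End-to-end = 31.4 ms.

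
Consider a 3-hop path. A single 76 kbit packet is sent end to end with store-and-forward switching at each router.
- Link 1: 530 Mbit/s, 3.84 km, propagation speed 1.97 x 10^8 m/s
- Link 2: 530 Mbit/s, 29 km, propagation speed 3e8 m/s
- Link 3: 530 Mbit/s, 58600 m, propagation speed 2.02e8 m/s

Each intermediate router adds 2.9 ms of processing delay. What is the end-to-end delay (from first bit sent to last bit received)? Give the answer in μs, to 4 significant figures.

L = 76000 bits.
Transmission delay per hop = L/R = 76000/530000000 = 143.396 μs; 3 hops → 430.189 μs.
Propagation delays (d/s per hop): 19.4924, 96.6667, 290.099 μs; sum = 406.258 μs.
Processing at 2 router(s): 2 × 2.9 ms = 5800 μs.
End-to-end = 6636 μs.

6636 μs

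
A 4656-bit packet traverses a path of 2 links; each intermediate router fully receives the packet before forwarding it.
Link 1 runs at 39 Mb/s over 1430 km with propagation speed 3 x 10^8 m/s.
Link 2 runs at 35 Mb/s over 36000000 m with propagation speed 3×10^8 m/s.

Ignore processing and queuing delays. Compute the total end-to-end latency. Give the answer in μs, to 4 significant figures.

Transmission delays (L/R per hop): 119.385, 133.029 μs; sum = 252.413 μs.
Propagation delays (d/s per hop): 4766.67, 120000 μs; sum = 124767 μs.
End-to-end = 125000 μs.

125000 μs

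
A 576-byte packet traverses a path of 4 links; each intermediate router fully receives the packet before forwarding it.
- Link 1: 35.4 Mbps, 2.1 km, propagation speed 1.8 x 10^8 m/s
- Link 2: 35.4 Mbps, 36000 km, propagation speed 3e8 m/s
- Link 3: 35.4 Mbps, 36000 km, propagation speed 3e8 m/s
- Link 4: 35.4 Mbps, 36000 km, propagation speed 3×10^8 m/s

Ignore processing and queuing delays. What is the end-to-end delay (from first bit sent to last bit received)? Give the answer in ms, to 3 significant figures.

L = 576 × 8 = 4608 bits.
Transmission delay per hop = L/R = 4608/35400000 = 0.130169 ms; 4 hops → 0.520678 ms.
Propagation delays (d/s per hop): 0.0116667, 120, 120, 120 ms; sum = 360.012 ms.
End-to-end = 361 ms.

361 ms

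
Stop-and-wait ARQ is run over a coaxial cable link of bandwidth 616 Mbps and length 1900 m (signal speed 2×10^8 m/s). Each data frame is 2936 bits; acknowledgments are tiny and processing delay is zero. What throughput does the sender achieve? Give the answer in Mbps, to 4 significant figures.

123.5 Mbps

t_tx = L/R = 2936/616000000 = 4.76623e-06 s.
t_prop = 1900/200000000 = 9.5e-06 s; RTT = 1.9e-05 s.
Cycle = t_tx + RTT = 2.37662e-05 s.
Throughput = L / cycle = 2936 / 2.37662e-05 = 123.5 Mbps.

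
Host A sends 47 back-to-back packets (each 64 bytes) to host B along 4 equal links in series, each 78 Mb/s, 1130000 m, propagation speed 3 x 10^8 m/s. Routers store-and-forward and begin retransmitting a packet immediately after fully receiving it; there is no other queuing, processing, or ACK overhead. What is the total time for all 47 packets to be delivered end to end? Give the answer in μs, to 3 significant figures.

15400 μs

Per-hop transmission t_tx = L/R = 512/78000000 = 6.5641 μs.
Per-hop propagation t_prop = 1130000/300000000 = 3766.67 μs.
Pipeline fill: first packet needs 4·t_tx to clear all hops; remaining 46 packets each add one t_tx.
Total = (4+47-1)·t_tx + 4·t_prop = 50·6.5641 + 4·3766.67 = 15400 μs.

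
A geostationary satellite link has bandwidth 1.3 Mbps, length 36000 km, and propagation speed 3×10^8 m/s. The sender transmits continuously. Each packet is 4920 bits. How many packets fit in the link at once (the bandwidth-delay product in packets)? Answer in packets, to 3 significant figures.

31.7 packets

Propagation delay = 36000000 / 300000000 = 0.12 s.
BDP = R × t_prop = 1300000 × 0.12 = 156000 bits.
In packets of 4920 bits: 31.7 packets.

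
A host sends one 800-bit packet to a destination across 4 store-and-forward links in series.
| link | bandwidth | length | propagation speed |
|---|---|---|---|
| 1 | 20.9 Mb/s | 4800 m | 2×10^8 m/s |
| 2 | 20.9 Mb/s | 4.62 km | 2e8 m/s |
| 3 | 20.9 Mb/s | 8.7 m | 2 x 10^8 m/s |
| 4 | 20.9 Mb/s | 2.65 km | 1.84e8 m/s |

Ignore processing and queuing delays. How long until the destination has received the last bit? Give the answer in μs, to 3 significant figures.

Transmission delay per hop = L/R = 800/20900000 = 38.2775 μs; 4 hops → 153.11 μs.
Propagation delays (d/s per hop): 24, 23.1, 0.0435, 14.4022 μs; sum = 61.5457 μs.
End-to-end = 215 μs.

215 μs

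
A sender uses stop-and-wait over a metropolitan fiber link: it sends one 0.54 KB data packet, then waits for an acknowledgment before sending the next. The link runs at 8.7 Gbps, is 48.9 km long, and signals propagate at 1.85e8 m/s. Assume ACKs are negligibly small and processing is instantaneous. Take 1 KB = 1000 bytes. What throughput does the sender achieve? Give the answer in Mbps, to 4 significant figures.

t_tx = L/R = 4320/8700000000 = 4.96552e-07 s.
t_prop = 48900/185000000 = 0.000264324 s; RTT = 0.000528649 s.
Cycle = t_tx + RTT = 0.000529145 s.
Throughput = L / cycle = 4320 / 0.000529145 = 8.164 Mbps.

8.164 Mbps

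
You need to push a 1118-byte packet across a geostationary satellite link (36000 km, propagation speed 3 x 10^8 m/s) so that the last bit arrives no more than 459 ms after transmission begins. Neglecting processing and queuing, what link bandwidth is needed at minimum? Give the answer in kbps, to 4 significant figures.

26.38 kbps

L = 8944 bits.
Propagation delay = 36000000 / 300000000 = 120 ms.
Transmission budget = 459 − 120 = 339 ms.
R ≥ L / t_tx = 8944 bits / 0.339 s = 26.38 kbps.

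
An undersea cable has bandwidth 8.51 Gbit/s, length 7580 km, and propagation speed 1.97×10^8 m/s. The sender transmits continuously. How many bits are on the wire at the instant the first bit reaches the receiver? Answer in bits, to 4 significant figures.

327400000 bits

Propagation delay = 7580000 / 197000000 = 0.0384772 s.
BDP = R × t_prop = 8510000000 × 0.0384772 = 327441000 bits.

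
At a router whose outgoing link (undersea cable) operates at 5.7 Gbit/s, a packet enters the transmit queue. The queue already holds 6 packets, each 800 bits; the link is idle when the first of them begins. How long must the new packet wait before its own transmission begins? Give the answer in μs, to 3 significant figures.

Each queued packet: L/R = 800/5700000000 = 0.140351 μs.
6 queued → 0.842105 μs.
Queuing delay = 0.842 μs.

0.842 μs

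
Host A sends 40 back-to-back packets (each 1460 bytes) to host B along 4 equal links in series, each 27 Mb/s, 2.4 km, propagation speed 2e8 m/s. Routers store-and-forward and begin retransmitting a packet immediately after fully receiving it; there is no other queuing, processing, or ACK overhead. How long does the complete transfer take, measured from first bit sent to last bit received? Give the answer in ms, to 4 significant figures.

Per-hop transmission t_tx = L/R = 11680/27000000 = 0.432593 ms.
Per-hop propagation t_prop = 2400/200000000 = 0.012 ms.
Pipeline fill: first packet needs 4·t_tx to clear all hops; remaining 39 packets each add one t_tx.
Total = (4+40-1)·t_tx + 4·t_prop = 43·0.432593 + 4·0.012 = 18.65 ms.

18.65 ms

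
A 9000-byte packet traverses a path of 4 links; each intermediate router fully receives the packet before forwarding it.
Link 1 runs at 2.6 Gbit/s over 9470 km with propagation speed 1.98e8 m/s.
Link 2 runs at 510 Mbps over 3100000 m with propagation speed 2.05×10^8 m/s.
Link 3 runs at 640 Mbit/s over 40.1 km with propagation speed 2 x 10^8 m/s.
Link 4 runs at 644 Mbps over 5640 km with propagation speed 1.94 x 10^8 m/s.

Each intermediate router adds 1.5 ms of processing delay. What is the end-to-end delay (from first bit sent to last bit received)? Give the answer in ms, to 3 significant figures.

L = 9000 × 8 = 72000 bits.
Transmission delays (L/R per hop): 0.0276923, 0.141176, 0.1125, 0.111801 ms; sum = 0.39317 ms.
Propagation delays (d/s per hop): 47.8283, 15.122, 0.2005, 29.0722 ms; sum = 92.2229 ms.
Processing at 3 router(s): 3 × 1.5 ms = 4.5 ms.
End-to-end = 97.1 ms.

97.1 ms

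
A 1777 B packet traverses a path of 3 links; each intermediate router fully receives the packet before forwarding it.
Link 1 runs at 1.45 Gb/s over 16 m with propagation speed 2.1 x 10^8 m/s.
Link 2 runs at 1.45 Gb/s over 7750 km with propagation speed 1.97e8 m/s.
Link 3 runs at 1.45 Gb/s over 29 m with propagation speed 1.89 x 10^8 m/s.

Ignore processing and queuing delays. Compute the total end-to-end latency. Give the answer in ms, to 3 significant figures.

L = 1777 × 8 = 14216 bits.
Transmission delay per hop = L/R = 14216/1450000000 = 0.00980414 ms; 3 hops → 0.0294124 ms.
Propagation delays (d/s per hop): 7.61905e-05, 39.3401, 0.000153439 ms; sum = 39.3403 ms.
End-to-end = 39.4 ms.

39.4 ms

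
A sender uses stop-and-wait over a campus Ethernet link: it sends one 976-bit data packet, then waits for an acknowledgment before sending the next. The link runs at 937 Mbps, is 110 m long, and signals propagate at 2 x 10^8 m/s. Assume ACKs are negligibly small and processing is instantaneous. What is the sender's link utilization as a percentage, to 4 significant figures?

48.64 %

t_tx = L/R = 976/937000000 = 1.04162e-06 s.
t_prop = 110/200000000 = 5.5e-07 s; RTT = 1.1e-06 s.
Cycle = t_tx + RTT = 2.14162e-06 s.
Utilization = t_tx / cycle = 1.04162e-06/2.14162e-06 = 48.64 %.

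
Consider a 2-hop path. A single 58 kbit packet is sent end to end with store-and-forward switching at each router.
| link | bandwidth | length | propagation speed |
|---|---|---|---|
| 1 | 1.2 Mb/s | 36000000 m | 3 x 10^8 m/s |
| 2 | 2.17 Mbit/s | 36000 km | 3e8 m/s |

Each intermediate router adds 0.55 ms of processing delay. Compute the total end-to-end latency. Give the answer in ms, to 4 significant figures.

L = 58000 bits.
Transmission delays (L/R per hop): 48.3333, 26.7281 ms; sum = 75.0614 ms.
Propagation delays (d/s per hop): 120, 120 ms; sum = 240 ms.
Processing at 1 router(s): 1 × 0.55 ms = 0.55 ms.
End-to-end = 315.6 ms.

315.6 ms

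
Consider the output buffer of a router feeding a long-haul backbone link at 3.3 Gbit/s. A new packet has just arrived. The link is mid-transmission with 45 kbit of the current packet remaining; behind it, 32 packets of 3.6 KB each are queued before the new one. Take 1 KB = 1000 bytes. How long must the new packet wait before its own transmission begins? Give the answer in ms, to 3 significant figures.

0.293 ms

Each queued packet: L/R = 28800/3300000000 = 0.00872727 ms.
32 queued → 0.279273 ms.
Plus remaining 45000 bits of current packet: 0.0136364 ms.
Queuing delay = 0.293 ms.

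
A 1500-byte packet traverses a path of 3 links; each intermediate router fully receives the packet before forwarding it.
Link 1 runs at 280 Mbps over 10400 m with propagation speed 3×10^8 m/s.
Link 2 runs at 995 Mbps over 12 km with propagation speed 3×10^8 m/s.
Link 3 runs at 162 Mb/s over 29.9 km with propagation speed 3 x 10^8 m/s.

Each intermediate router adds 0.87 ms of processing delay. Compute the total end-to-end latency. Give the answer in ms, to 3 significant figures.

2.04 ms

L = 1500 × 8 = 12000 bits.
Transmission delays (L/R per hop): 0.0428571, 0.0120603, 0.0740741 ms; sum = 0.128992 ms.
Propagation delays (d/s per hop): 0.0346667, 0.04, 0.0996667 ms; sum = 0.174333 ms.
Processing at 2 router(s): 2 × 0.87 ms = 1.74 ms.
End-to-end = 2.04 ms.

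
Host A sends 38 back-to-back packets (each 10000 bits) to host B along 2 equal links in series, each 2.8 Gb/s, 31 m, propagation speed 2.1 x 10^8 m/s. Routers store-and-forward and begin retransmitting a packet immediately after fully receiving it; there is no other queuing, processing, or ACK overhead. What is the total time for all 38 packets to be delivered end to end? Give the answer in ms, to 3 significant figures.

Per-hop transmission t_tx = L/R = 10000/2800000000 = 0.00357143 ms.
Per-hop propagation t_prop = 31/210000000 = 0.000147619 ms.
Pipeline fill: first packet needs 2·t_tx to clear all hops; remaining 37 packets each add one t_tx.
Total = (2+38-1)·t_tx + 2·t_prop = 39·0.00357143 + 2·0.000147619 = 0.140 ms.

0.140 ms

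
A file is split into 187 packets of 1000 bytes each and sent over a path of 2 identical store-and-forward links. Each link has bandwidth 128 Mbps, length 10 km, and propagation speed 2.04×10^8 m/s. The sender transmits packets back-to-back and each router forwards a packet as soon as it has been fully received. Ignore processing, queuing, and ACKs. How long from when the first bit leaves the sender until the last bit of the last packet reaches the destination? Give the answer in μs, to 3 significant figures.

11800 μs

Per-hop transmission t_tx = L/R = 8000/128000000 = 62.5 μs.
Per-hop propagation t_prop = 10000/204000000 = 49.0196 μs.
Pipeline fill: first packet needs 2·t_tx to clear all hops; remaining 186 packets each add one t_tx.
Total = (2+187-1)·t_tx + 2·t_prop = 188·62.5 + 2·49.0196 = 11800 μs.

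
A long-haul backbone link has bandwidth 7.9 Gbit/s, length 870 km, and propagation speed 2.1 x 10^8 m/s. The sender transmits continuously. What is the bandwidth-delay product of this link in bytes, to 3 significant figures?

4090000 bytes

Propagation delay = 870000 / 210000000 = 0.00414286 s.
BDP = R × t_prop = 7900000000 × 0.00414286 = 32728600 bits.
In bytes: 32728600/8 = 4090000 bytes.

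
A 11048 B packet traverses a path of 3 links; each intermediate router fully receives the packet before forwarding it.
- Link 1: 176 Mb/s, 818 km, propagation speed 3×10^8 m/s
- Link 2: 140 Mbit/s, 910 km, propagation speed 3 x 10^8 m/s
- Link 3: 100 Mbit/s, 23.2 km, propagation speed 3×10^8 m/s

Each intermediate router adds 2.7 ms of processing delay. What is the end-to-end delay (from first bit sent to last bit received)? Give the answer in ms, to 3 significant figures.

13.3 ms

L = 11048 × 8 = 88384 bits.
Transmission delays (L/R per hop): 0.502182, 0.631314, 0.88384 ms; sum = 2.01734 ms.
Propagation delays (d/s per hop): 2.72667, 3.03333, 0.0773333 ms; sum = 5.83733 ms.
Processing at 2 router(s): 2 × 2.7 ms = 5.4 ms.
End-to-end = 13.3 ms.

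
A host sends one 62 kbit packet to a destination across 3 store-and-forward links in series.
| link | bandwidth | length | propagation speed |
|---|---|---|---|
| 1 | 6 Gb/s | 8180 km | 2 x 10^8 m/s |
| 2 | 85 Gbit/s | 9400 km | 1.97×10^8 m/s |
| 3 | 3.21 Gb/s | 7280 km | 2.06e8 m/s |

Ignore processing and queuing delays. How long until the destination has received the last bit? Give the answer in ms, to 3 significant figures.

L = 62000 bits.
Transmission delays (L/R per hop): 0.0103333, 0.000729412, 0.0193146 ms; sum = 0.0303774 ms.
Propagation delays (d/s per hop): 40.9, 47.7157, 35.3398 ms; sum = 123.956 ms.
End-to-end = 124 ms.

124 ms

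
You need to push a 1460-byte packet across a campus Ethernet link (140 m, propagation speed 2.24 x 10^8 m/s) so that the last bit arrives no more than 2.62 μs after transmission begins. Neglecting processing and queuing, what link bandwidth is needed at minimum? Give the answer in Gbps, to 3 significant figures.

5.85 Gbps

L = 11680 bits.
Propagation delay = 140 / 2.24e+08 = 0.625 μs.
Transmission budget = 2.62 − 0.625 = 1.995 μs.
R ≥ L / t_tx = 11680 bits / 1.995e-06 s = 5.85 Gbps.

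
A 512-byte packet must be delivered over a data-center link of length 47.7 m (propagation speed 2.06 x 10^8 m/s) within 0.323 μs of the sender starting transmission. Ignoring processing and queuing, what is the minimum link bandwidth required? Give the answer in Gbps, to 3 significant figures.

L = 4096 bits.
Propagation delay = 47.7 / 206000000 = 0.231553 μs.
Transmission budget = 0.323 − 0.231553 = 0.0914466 μs.
R ≥ L / t_tx = 4096 bits / 9.14466e-08 s = 44.8 Gbps.

44.8 Gbps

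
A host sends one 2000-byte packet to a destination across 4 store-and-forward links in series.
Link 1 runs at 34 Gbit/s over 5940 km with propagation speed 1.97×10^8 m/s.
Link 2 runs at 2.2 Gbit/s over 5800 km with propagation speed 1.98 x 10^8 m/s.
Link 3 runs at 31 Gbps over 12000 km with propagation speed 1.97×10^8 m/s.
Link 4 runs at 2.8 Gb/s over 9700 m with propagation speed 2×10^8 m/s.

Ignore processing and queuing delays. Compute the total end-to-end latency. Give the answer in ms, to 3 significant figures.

L = 2000 × 8 = 16000 bits.
Transmission delays (L/R per hop): 0.000470588, 0.00727273, 0.000516129, 0.00571429 ms; sum = 0.0139737 ms.
Propagation delays (d/s per hop): 30.1523, 29.2929, 60.9137, 0.0485 ms; sum = 120.407 ms.
End-to-end = 120 ms.

120 ms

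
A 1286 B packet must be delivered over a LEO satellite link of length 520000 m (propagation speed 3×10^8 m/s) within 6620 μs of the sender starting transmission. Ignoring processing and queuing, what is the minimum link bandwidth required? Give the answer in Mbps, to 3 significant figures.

2.11 Mbps

L = 10288 bits.
Propagation delay = 520000 / 300000000 = 1733.33 μs.
Transmission budget = 6620 − 1733.33 = 4886.67 μs.
R ≥ L / t_tx = 10288 bits / 0.00488667 s = 2.11 Mbps.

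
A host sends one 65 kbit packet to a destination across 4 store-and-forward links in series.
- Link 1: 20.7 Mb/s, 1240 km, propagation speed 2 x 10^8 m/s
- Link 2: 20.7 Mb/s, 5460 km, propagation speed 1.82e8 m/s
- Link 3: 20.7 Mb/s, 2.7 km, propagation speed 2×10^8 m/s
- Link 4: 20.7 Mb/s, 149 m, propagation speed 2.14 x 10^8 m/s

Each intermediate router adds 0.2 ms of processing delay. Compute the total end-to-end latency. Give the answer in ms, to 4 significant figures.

49.37 ms

L = 65000 bits.
Transmission delay per hop = L/R = 65000/20700000 = 3.1401 ms; 4 hops → 12.5604 ms.
Propagation delays (d/s per hop): 6.2, 30, 0.0135, 0.000696262 ms; sum = 36.2142 ms.
Processing at 3 router(s): 3 × 0.2 ms = 0.6 ms.
End-to-end = 49.37 ms.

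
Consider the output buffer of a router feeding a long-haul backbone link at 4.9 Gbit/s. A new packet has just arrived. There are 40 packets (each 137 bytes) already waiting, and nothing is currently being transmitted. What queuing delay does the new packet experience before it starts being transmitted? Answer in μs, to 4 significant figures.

8.947 μs

Each queued packet: L/R = 1096/4900000000 = 0.223673 μs.
40 queued → 8.94694 μs.
Queuing delay = 8.947 μs.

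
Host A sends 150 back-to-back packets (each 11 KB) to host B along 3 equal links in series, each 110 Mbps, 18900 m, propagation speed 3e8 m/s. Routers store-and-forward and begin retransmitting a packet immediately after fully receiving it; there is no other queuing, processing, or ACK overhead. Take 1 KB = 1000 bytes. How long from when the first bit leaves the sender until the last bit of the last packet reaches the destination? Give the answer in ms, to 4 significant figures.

Per-hop transmission t_tx = L/R = 88000/110000000 = 0.8 ms.
Per-hop propagation t_prop = 18900/300000000 = 0.063 ms.
Pipeline fill: first packet needs 3·t_tx to clear all hops; remaining 149 packets each add one t_tx.
Total = (3+150-1)·t_tx + 3·t_prop = 152·0.8 + 3·0.063 = 121.8 ms.

121.8 ms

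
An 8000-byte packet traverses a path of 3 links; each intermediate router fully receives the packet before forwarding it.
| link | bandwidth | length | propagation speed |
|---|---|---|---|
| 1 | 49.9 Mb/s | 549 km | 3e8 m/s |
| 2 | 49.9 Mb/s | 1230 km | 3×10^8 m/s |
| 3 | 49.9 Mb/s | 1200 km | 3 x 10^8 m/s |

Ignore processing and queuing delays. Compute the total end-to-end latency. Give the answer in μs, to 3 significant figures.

L = 8000 × 8 = 64000 bits.
Transmission delay per hop = L/R = 64000/49900000 = 1282.57 μs; 3 hops → 3847.7 μs.
Propagation delays (d/s per hop): 1830, 4100, 4000 μs; sum = 9930 μs.
End-to-end = 13800 μs.

13800 μs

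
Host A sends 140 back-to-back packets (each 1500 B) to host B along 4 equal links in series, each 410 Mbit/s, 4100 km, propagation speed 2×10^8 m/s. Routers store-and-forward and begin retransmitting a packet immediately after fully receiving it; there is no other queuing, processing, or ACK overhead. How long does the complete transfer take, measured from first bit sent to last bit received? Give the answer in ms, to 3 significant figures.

86.2 ms

Per-hop transmission t_tx = L/R = 12000/410000000 = 0.0292683 ms.
Per-hop propagation t_prop = 4100000/200000000 = 20.5 ms.
Pipeline fill: first packet needs 4·t_tx to clear all hops; remaining 139 packets each add one t_tx.
Total = (4+140-1)·t_tx + 4·t_prop = 143·0.0292683 + 4·20.5 = 86.2 ms.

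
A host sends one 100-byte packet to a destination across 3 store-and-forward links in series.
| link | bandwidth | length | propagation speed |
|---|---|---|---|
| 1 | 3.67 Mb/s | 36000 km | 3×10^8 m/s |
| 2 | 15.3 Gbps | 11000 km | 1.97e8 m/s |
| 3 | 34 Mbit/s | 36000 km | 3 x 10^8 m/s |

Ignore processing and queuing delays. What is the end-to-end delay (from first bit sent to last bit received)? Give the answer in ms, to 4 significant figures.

L = 100 × 8 = 800 bits.
Transmission delays (L/R per hop): 0.217984, 5.22876e-05, 0.0235294 ms; sum = 0.241565 ms.
Propagation delays (d/s per hop): 120, 55.8376, 120 ms; sum = 295.838 ms.
End-to-end = 296.1 ms.

296.1 ms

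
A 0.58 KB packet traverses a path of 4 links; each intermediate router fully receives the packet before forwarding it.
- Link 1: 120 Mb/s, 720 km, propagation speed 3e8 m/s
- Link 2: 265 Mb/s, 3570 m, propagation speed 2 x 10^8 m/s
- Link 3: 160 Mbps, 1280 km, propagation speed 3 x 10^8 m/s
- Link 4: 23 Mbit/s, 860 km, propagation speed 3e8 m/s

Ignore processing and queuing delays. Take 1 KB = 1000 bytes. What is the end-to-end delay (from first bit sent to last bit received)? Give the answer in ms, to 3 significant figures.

L = 4640 bits.
Transmission delays (L/R per hop): 0.0386667, 0.0175094, 0.029, 0.201739 ms; sum = 0.286915 ms.
Propagation delays (d/s per hop): 2.4, 0.01785, 4.26667, 2.86667 ms; sum = 9.55118 ms.
End-to-end = 9.84 ms.

9.84 ms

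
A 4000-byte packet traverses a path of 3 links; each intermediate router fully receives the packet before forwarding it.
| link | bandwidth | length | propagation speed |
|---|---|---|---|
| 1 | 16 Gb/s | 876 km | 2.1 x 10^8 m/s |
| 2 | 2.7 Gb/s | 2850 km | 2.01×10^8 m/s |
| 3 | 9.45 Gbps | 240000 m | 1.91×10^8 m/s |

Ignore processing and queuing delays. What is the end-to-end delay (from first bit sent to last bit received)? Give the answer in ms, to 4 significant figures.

L = 4000 × 8 = 32000 bits.
Transmission delays (L/R per hop): 0.002, 0.0118519, 0.00338624 ms; sum = 0.0172381 ms.
Propagation delays (d/s per hop): 4.17143, 14.1791, 1.25654 ms; sum = 19.6071 ms.
End-to-end = 19.62 ms.

19.62 ms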